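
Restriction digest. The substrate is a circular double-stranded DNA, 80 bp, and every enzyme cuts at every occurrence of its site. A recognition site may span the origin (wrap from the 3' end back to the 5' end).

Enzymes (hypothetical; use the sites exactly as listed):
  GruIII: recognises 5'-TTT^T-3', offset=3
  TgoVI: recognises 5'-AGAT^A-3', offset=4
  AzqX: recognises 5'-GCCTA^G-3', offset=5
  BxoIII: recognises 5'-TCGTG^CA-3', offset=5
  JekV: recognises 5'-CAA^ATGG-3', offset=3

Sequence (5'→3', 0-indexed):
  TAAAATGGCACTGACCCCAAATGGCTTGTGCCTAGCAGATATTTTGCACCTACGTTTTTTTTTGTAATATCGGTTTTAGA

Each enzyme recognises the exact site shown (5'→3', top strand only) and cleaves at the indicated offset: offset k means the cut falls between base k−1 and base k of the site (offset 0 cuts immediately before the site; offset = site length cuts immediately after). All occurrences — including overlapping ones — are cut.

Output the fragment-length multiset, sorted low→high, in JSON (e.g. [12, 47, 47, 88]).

[1,1,1,1,1,4,5,6,13,14,14,19]

Scan for sites:
  GruIII TTTT/3: at [41, 54, 55, 56, 57, 58, 59, 73] ⇒ [44, 57, 58, 59, 60, 61, 62, 76]
  TgoVI AGATA/4: at [36, 77] ⇒ [1, 40]
  AzqX GCCTAG/5: at [29] ⇒ [34]
  BxoIII (TCGTGCA, off=5): no sites
  JekV CAAATGG/3: at [17] ⇒ [20]

Pooled cuts: [1, 20, 34, 40, 44, 57, 58, 59, 60, 61, 62, 76]

Fragments:
  1→20: 19 bp
  20→34: 14 bp
  34→40: 6 bp
  40→44: 4 bp
  44→57: 13 bp
  57→58: 1 bp
  58→59: 1 bp
  59→60: 1 bp
  60→61: 1 bp
  61→62: 1 bp
  62→76: 14 bp
  76→1 (wrap): 80-76+1 = 5 bp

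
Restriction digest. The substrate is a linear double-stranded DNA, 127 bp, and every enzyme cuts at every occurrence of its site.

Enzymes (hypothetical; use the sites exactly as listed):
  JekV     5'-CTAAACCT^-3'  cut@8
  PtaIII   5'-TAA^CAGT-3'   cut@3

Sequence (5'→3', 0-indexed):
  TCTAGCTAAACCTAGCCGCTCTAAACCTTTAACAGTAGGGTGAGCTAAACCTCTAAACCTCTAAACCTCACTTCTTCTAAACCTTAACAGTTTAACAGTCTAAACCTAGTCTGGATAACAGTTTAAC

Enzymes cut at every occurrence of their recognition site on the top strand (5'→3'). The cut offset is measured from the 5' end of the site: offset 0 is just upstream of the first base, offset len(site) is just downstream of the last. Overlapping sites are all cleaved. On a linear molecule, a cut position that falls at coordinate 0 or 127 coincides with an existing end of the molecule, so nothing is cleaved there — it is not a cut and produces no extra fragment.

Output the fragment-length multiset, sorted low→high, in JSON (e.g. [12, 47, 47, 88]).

[3,4,8,8,8,9,11,12,13,15,16,20]

Site scan:
  JekV CTAAACCT/8: at [5, 20, 44, 52, 60, 76, 99] ⇒ [13, 28, 52, 60, 68, 84, 107]
  PtaIII TAACAGT/3: at [29, 84, 92, 115] ⇒ [32, 87, 95, 118]

All cut coordinates (distinct, sorted): [13, 28, 32, 52, 60, 68, 84, 87, 95, 107, 118]

Fragment lengths:
  [0,13): 13 bp
  [13,28): 15 bp
  [28,32): 4 bp
  [32,52): 20 bp
  [52,60): 8 bp
  [60,68): 8 bp
  [68,84): 16 bp
  [84,87): 3 bp
  [87,95): 8 bp
  [95,107): 12 bp
  [107,118): 11 bp
  [118,127): 9 bp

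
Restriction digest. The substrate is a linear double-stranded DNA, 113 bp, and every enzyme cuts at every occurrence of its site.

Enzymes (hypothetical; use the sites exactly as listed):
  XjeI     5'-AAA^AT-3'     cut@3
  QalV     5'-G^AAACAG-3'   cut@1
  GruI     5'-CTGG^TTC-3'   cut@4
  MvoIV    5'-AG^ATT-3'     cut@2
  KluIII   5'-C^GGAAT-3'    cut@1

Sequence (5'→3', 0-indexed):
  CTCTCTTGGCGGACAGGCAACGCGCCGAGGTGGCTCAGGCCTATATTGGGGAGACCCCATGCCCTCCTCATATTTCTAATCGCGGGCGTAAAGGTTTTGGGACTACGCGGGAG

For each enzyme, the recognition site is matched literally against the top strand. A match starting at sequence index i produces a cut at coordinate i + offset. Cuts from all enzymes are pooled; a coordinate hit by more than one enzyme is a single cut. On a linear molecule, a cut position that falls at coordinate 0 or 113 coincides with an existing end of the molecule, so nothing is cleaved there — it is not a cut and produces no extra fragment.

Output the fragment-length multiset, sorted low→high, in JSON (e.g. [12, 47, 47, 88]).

Per-enzyme occurrences:
  XjeI (AAAAT, off=3): no sites
  QalV (GAAACAG, off=1): no sites
  GruI (CTGGTTC, off=4): no sites
  MvoIV (AGATT, off=2): no sites
  KluIII (CGGAAT, off=1): no sites

All cut coordinates (distinct, sorted): ∅

Fragment lengths:
  no cuts → one linear fragment of 113 bp

[113]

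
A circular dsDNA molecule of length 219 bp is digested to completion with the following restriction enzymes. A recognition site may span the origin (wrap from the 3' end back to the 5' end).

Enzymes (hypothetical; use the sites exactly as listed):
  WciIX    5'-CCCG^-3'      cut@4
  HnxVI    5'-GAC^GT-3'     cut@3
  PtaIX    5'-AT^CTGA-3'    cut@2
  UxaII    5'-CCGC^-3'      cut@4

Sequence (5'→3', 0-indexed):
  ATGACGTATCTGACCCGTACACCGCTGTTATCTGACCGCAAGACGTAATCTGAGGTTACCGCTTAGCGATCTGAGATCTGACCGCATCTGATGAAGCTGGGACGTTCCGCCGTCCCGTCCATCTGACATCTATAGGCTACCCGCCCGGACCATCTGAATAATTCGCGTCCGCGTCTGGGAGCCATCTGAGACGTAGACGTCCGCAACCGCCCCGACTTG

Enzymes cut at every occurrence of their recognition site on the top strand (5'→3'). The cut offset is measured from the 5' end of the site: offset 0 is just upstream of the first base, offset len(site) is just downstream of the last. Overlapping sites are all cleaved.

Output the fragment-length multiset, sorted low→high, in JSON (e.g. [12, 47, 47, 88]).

[1,2,3,4,4,5,5,5,6,6,6,6,6,7,7,7,7,8,8,8,8,8,10,13,13,16,19,21]

Scan for sites:
  WciIX CCCG/4: at [13, 113, 139, 143, 210] ⇒ [17, 117, 143, 147, 214]
  HnxVI GACGT/3: at [2, 41, 100, 189, 195] ⇒ [5, 44, 103, 192, 198]
  PtaIX ATCTGA/2: at [7, 29, 47, 68, 75, 85, 120, 151, 183] ⇒ [9, 31, 49, 70, 77, 87, 122, 153, 185]
  UxaII CCGC/4: at [21, 35, 58, 81, 106, 140, 168, 200, 206] ⇒ [25, 39, 62, 85, 110, 144, 172, 204, 210]

All cut coordinates (distinct, sorted): [5, 9, 17, 25, 31, 39, 44, 49, 62, 70, 77, 85, 87, 103, 110, 117, 122, 143, 144, 147, 153, 172, 185, 192, 198, 204, 210, 214]

Fragment lengths:
  5→9: 4 bp
  9→17: 8 bp
  17→25: 8 bp
  25→31: 6 bp
  31→39: 8 bp
  39→44: 5 bp
  44→49: 5 bp
  49→62: 13 bp
  62→70: 8 bp
  70→77: 7 bp
  77→85: 8 bp
  85→87: 2 bp
  87→103: 16 bp
  103→110: 7 bp
  110→117: 7 bp
  117→122: 5 bp
  122→143: 21 bp
  143→144: 1 bp
  144→147: 3 bp
  147→153: 6 bp
  153→172: 19 bp
  172→185: 13 bp
  185→192: 7 bp
  192→198: 6 bp
  198→204: 6 bp
  204→210: 6 bp
  210→214: 4 bp
  214→5 (wrap): 219-214+5 = 10 bp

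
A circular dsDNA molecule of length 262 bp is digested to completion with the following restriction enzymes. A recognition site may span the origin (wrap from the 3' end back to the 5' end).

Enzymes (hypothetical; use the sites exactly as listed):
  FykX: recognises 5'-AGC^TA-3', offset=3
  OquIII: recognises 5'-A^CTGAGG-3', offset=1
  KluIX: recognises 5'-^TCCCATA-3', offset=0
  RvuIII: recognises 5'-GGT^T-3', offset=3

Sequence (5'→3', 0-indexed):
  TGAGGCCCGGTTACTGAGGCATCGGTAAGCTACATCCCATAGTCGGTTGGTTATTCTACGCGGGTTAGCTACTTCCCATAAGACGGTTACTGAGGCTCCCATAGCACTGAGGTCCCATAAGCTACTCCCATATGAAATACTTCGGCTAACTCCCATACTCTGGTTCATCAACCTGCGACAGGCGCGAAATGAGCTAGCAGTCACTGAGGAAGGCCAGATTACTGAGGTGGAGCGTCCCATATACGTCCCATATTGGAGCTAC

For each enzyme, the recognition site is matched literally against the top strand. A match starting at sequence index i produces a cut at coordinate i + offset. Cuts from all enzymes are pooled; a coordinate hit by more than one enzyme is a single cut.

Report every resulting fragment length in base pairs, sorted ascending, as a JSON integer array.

[2,2,2,3,4,4,4,4,6,7,9,10,10,11,12,13,13,14,14,14,14,17,18,25,30]

Scan for sites:
  FykX (AGCTA, off=3): starts [27, 66, 119, 191, 256] → cuts [30, 69, 122, 194, 259]
  OquIII (ACTGAGG, off=1): starts [12, 88, 105, 202, 220, 260] → cuts [13, 89, 106, 203, 221, 261]
  KluIX (TCCCATA, off=0): starts [34, 73, 96, 112, 125, 150, 234, 245] → cuts [34, 73, 96, 112, 125, 150, 234, 245]
  RvuIII (GGTT, off=3): starts [8, 44, 48, 62, 84, 161] → cuts [11, 47, 51, 65, 87, 164]

Pooled cuts: [11, 13, 30, 34, 47, 51, 65, 69, 73, 87, 89, 96, 106, 112, 122, 125, 150, 164, 194, 203, 221, 234, 245, 259, 261]

Fragments:
  11→13: 2 bp
  13→30: 17 bp
  30→34: 4 bp
  34→47: 13 bp
  47→51: 4 bp
  51→65: 14 bp
  65→69: 4 bp
  69→73: 4 bp
  73→87: 14 bp
  87→89: 2 bp
  89→96: 7 bp
  96→106: 10 bp
  106→112: 6 bp
  112→122: 10 bp
  122→125: 3 bp
  125→150: 25 bp
  150→164: 14 bp
  164→194: 30 bp
  194→203: 9 bp
  203→221: 18 bp
  221→234: 13 bp
  234→245: 11 bp
  245→259: 14 bp
  259→261: 2 bp
  261→11 (wrap): 262-261+11 = 12 bp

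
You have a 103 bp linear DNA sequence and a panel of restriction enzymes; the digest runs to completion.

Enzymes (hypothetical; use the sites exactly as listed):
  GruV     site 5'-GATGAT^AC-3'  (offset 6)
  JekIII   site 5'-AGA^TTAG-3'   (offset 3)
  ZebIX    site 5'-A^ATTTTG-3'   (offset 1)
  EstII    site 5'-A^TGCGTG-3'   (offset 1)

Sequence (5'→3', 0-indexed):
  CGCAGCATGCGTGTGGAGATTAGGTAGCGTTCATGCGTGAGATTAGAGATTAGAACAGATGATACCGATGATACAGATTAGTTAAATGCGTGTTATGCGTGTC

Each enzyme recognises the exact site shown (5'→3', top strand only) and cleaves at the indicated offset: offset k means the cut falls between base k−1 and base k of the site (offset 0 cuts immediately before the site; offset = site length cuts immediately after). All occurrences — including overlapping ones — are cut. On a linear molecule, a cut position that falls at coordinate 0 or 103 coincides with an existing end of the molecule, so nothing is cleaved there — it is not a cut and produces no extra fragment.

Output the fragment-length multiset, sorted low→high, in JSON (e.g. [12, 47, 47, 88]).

[5,7,7,8,9,9,9,9,12,14,14]

Site scan:
  GruV (GATGATAC, off=6): starts [57, 66] → cuts [63, 72]
  JekIII (AGATTAG, off=3): starts [16, 39, 46, 74] → cuts [19, 42, 49, 77]
  ZebIX (AATTTTG, off=1): no sites
  EstII (ATGCGTG, off=1): starts [6, 32, 85, 94] → cuts [7, 33, 86, 95]

All cut coordinates (distinct, sorted): [7, 19, 33, 42, 49, 63, 72, 77, 86, 95]

Fragment lengths:
  [0,7): 7 bp
  [7,19): 12 bp
  [19,33): 14 bp
  [33,42): 9 bp
  [42,49): 7 bp
  [49,63): 14 bp
  [63,72): 9 bp
  [72,77): 5 bp
  [77,86): 9 bp
  [86,95): 9 bp
  [95,103): 8 bp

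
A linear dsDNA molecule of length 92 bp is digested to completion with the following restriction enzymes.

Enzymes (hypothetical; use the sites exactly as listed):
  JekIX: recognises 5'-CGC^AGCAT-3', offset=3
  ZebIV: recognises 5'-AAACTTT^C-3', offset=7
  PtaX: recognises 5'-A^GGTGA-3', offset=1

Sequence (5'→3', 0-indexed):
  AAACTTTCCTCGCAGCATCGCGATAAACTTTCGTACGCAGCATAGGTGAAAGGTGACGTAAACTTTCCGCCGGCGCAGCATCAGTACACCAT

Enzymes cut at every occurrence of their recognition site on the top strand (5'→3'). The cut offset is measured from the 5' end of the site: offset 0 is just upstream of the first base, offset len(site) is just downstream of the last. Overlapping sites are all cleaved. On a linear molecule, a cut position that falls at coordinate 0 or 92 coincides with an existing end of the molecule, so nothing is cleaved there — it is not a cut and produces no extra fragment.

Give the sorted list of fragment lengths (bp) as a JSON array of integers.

[6,6,7,7,7,10,15,16,18]

Site scan:
  JekIX (CGCAGCAT, off=3): starts [10, 35, 73] → cuts [13, 38, 76]
  ZebIV (AAACTTTC, off=7): starts [0, 24, 59] → cuts [7, 31, 66]
  PtaX (AGGTGA, off=1): starts [43, 50] → cuts [44, 51]

All cut coordinates (distinct, sorted): [7, 13, 31, 38, 44, 51, 66, 76]

Fragment lengths:
  [0,7): 7 bp
  [7,13): 6 bp
  [13,31): 18 bp
  [31,38): 7 bp
  [38,44): 6 bp
  [44,51): 7 bp
  [51,66): 15 bp
  [66,76): 10 bp
  [76,92): 16 bp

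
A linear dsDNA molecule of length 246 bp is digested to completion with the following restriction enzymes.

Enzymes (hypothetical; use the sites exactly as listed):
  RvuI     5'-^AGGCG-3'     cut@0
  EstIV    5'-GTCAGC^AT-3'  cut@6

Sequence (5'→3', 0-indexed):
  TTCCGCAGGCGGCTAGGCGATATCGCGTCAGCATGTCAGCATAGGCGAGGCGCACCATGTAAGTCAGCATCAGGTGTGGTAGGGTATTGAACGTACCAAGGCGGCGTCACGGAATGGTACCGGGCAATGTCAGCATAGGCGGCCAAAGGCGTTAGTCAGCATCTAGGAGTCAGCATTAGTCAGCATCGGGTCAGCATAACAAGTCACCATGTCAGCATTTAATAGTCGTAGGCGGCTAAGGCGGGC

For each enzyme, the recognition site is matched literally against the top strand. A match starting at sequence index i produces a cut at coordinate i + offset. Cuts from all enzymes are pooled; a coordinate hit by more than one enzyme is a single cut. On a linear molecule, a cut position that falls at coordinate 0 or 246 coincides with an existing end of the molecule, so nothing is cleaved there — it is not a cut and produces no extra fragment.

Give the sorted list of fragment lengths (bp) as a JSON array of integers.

[2,2,5,6,8,8,8,9,10,10,11,13,14,14,18,21,21,30,36]

Scan for sites:
  RvuI AGGCG/0: at [6, 14, 42, 47, 98, 136, 146, 229, 238] ⇒ [6, 14, 42, 47, 98, 136, 146, 229, 238]
  EstIV GTCAGCAT/6: at [26, 34, 62, 128, 154, 168, 178, 189, 210] ⇒ [32, 40, 68, 134, 160, 174, 184, 195, 216]

Pooled cuts: [6, 14, 32, 40, 42, 47, 68, 98, 134, 136, 146, 160, 174, 184, 195, 216, 229, 238]

Fragments:
  [0,6): 6 bp
  [6,14): 8 bp
  [14,32): 18 bp
  [32,40): 8 bp
  [40,42): 2 bp
  [42,47): 5 bp
  [47,68): 21 bp
  [68,98): 30 bp
  [98,134): 36 bp
  [134,136): 2 bp
  [136,146): 10 bp
  [146,160): 14 bp
  [160,174): 14 bp
  [174,184): 10 bp
  [184,195): 11 bp
  [195,216): 21 bp
  [216,229): 13 bp
  [229,238): 9 bp
  [238,246): 8 bp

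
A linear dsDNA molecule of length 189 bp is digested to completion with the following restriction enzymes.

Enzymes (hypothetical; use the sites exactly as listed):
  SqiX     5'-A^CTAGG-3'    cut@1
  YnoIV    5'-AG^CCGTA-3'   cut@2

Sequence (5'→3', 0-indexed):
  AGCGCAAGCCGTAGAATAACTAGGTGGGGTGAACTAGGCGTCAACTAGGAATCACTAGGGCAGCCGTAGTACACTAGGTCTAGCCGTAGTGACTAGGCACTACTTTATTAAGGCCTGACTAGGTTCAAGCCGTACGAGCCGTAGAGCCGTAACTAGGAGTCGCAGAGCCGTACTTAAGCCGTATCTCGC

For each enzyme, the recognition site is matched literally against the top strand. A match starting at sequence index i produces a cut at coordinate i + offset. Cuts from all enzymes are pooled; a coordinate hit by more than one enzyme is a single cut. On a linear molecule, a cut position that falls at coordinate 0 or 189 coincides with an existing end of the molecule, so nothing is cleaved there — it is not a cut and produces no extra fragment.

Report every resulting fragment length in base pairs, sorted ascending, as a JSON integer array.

Scan for sites:
  SqiX ACTAGG/1: at [18, 32, 43, 53, 72, 91, 117, 151] ⇒ [19, 33, 44, 54, 73, 92, 118, 152]
  YnoIV AGCCGTA/2: at [6, 61, 81, 127, 136, 144, 165, 176] ⇒ [8, 63, 83, 129, 138, 146, 167, 178]

All cut coordinates (distinct, sorted): [8, 19, 33, 44, 54, 63, 73, 83, 92, 118, 129, 138, 146, 152, 167, 178]

Fragment lengths:
  [0,8): 8 bp
  [8,19): 11 bp
  [19,33): 14 bp
  [33,44): 11 bp
  [44,54): 10 bp
  [54,63): 9 bp
  [63,73): 10 bp
  [73,83): 10 bp
  [83,92): 9 bp
  [92,118): 26 bp
  [118,129): 11 bp
  [129,138): 9 bp
  [138,146): 8 bp
  [146,152): 6 bp
  [152,167): 15 bp
  [167,178): 11 bp
  [178,189): 11 bp

[6,8,8,9,9,9,10,10,10,11,11,11,11,11,14,15,26]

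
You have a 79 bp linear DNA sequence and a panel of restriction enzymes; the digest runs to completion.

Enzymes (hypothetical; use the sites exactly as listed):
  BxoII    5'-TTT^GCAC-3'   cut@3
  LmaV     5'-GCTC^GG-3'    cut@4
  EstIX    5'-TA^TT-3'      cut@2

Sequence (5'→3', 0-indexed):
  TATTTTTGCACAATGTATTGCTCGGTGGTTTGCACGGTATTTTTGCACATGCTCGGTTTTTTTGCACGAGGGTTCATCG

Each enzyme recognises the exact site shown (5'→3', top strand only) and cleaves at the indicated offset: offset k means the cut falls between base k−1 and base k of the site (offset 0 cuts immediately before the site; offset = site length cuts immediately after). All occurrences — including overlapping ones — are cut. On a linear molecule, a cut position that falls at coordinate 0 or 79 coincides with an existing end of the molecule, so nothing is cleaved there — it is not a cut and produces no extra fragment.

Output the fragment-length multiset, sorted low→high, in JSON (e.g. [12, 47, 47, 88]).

Per-enzyme occurrences:
  BxoII (TTTGCAC, off=3): starts [4, 28, 41, 60] → cuts [7, 31, 44, 63]
  LmaV (GCTCGG, off=4): starts [19, 50] → cuts [23, 54]
  EstIX (TATT, off=2): starts [0, 15, 37] → cuts [2, 17, 39]

All cut coordinates (distinct, sorted): [2, 7, 17, 23, 31, 39, 44, 54, 63]

Fragments:
  [0,2): 2 bp
  [2,7): 5 bp
  [7,17): 10 bp
  [17,23): 6 bp
  [23,31): 8 bp
  [31,39): 8 bp
  [39,44): 5 bp
  [44,54): 10 bp
  [54,63): 9 bp
  [63,79): 16 bp

[2,5,5,6,8,8,9,10,10,16]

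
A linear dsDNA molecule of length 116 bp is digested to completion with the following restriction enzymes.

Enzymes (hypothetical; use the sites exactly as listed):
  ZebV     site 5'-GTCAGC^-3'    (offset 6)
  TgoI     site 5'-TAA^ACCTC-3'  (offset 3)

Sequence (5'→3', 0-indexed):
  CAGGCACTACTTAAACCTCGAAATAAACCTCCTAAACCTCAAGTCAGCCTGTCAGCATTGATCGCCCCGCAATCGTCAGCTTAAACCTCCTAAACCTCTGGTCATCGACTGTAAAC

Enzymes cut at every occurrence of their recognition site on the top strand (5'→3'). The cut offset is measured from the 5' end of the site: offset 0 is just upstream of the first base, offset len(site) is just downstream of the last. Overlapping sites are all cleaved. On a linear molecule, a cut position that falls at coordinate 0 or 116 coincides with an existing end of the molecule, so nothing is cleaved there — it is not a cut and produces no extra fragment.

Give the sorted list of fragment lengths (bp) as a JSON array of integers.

Site scan:
  ZebV (GTCAGC, off=6): starts [42, 50, 74] → cuts [48, 56, 80]
  TgoI (TAAACCTC, off=3): starts [11, 23, 32, 81, 90] → cuts [14, 26, 35, 84, 93]

Pooled cuts: [14, 26, 35, 48, 56, 80, 84, 93]

Fragments:
  [0,14): 14 bp
  [14,26): 12 bp
  [26,35): 9 bp
  [35,48): 13 bp
  [48,56): 8 bp
  [56,80): 24 bp
  [80,84): 4 bp
  [84,93): 9 bp
  [93,116): 23 bp

[4,8,9,9,12,13,14,23,24]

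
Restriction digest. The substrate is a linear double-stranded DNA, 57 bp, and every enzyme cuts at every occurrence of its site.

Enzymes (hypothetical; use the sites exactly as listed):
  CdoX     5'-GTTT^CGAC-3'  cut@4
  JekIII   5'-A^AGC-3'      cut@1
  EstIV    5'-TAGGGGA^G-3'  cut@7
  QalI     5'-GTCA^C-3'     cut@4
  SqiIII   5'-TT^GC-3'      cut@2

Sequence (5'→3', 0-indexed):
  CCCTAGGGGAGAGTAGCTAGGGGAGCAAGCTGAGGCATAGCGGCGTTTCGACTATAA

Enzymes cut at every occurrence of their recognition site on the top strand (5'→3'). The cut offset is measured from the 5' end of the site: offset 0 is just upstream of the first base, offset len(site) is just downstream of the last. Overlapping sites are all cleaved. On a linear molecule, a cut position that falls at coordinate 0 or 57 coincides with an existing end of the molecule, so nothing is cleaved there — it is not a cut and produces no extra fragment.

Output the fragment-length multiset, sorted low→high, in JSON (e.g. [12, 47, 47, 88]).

[3,9,10,14,21]

Scan for sites:
  CdoX GTTTCGAC/4: at [44] ⇒ [48]
  JekIII AAGC/1: at [26] ⇒ [27]
  EstIV TAGGGGAG/7: at [3, 17] ⇒ [10, 24]
  QalI (GTCAC, off=4): no sites
  SqiIII (TTGC, off=2): no sites

All cut coordinates (distinct, sorted): [10, 24, 27, 48]

Fragments:
  [0,10): 10 bp
  [10,24): 14 bp
  [24,27): 3 bp
  [27,48): 21 bp
  [48,57): 9 bp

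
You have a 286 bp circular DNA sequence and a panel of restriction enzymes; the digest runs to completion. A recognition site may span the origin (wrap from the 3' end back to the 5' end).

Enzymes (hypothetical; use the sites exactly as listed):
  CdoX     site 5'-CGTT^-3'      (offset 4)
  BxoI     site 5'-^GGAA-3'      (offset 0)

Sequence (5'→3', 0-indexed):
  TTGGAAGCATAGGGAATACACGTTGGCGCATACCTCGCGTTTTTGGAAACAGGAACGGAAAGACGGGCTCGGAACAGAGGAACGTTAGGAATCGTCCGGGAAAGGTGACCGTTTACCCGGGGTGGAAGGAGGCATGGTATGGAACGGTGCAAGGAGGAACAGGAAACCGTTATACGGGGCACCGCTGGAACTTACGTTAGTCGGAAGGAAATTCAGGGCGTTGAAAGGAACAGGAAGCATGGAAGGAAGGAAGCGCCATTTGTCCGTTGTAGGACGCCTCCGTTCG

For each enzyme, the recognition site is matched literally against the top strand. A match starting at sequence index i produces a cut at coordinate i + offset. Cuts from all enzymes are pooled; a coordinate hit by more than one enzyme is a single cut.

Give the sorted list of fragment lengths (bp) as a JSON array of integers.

[1,3,4,4,4,4,4,4,5,6,6,7,8,8,8,10,10,10,11,12,12,14,15,15,15,16,16,17,17,20]

Scan for sites:
  CdoX CGTT/4: at [20, 37, 82, 109, 167, 194, 218, 264, 280, 284] ⇒ [2, 24, 41, 86, 113, 171, 198, 222, 268, 284]
  BxoI GGAA/0: at [2, 12, 44, 51, 56, 70, 78, 87, 98, 123, 140, 155, 161, 186, 202, 206, 226, 232, 240, 244, 248] ⇒ [2, 12, 44, 51, 56, 70, 78, 87, 98, 123, 140, 155, 161, 186, 202, 206, 226, 232, 240, 244, 248]

All cut coordinates (distinct, sorted): [2, 12, 24, 41, 44, 51, 56, 70, 78, 86, 87, 98, 113, 123, 140, 155, 161, 171, 186, 198, 202, 206, 222, 226, 232, 240, 244, 248, 268, 284]

Fragment lengths:
  2→12: 10 bp
  12→24: 12 bp
  24→41: 17 bp
  41→44: 3 bp
  44→51: 7 bp
  51→56: 5 bp
  56→70: 14 bp
  70→78: 8 bp
  78→86: 8 bp
  86→87: 1 bp
  87→98: 11 bp
  98→113: 15 bp
  113→123: 10 bp
  123→140: 17 bp
  140→155: 15 bp
  155→161: 6 bp
  161→171: 10 bp
  171→186: 15 bp
  186→198: 12 bp
  198→202: 4 bp
  202→206: 4 bp
  206→222: 16 bp
  222→226: 4 bp
  226→232: 6 bp
  232→240: 8 bp
  240→244: 4 bp
  244→248: 4 bp
  248→268: 20 bp
  268→284: 16 bp
  284→2 (wrap): 286-284+2 = 4 bp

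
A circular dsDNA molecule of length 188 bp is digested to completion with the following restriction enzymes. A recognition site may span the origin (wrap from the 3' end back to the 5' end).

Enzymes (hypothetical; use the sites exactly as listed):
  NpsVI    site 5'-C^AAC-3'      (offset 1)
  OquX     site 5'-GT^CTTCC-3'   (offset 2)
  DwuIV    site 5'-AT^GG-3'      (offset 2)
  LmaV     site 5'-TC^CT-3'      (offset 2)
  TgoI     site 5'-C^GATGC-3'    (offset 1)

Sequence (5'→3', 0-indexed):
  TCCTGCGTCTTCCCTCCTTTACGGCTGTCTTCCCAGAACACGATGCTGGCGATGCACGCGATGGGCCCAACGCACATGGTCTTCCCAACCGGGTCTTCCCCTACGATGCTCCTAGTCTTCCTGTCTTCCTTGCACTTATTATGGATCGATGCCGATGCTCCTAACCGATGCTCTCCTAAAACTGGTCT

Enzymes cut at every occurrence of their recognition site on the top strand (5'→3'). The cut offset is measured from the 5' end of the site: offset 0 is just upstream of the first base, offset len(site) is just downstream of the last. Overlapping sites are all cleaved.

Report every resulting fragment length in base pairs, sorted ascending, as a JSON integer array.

[3,4,4,4,4,5,5,6,6,6,6,6,7,7,8,8,9,9,9,10,11,12,12,13,14]

Site scan:
  NpsVI (CAAC, off=1): starts [67, 85] → cuts [68, 86]
  OquX (GTCTTCC, off=2): starts [6, 26, 78, 92, 114, 122, 184] → cuts [8, 28, 80, 94, 116, 124, 186]
  DwuIV (ATGG, off=2): starts [60, 75, 140] → cuts [62, 77, 142]
  LmaV (TCCT, off=2): starts [0, 14, 109, 118, 126, 158, 173] → cuts [2, 16, 111, 120, 128, 160, 175]
  TgoI (CGATGC, off=1): starts [40, 49, 103, 146, 152, 165] → cuts [41, 50, 104, 147, 153, 166]

All cut coordinates (distinct, sorted): [2, 8, 16, 28, 41, 50, 62, 68, 77, 80, 86, 94, 104, 111, 116, 120, 124, 128, 142, 147, 153, 160, 166, 175, 186]

Fragments:
  2→8: 6 bp
  8→16: 8 bp
  16→28: 12 bp
  28→41: 13 bp
  41→50: 9 bp
  50→62: 12 bp
  62→68: 6 bp
  68→77: 9 bp
  77→80: 3 bp
  80→86: 6 bp
  86→94: 8 bp
  94→104: 10 bp
  104→111: 7 bp
  111→116: 5 bp
  116→120: 4 bp
  120→124: 4 bp
  124→128: 4 bp
  128→142: 14 bp
  142→147: 5 bp
  147→153: 6 bp
  153→160: 7 bp
  160→166: 6 bp
  166→175: 9 bp
  175→186: 11 bp
  186→2 (wrap): 188-186+2 = 4 bp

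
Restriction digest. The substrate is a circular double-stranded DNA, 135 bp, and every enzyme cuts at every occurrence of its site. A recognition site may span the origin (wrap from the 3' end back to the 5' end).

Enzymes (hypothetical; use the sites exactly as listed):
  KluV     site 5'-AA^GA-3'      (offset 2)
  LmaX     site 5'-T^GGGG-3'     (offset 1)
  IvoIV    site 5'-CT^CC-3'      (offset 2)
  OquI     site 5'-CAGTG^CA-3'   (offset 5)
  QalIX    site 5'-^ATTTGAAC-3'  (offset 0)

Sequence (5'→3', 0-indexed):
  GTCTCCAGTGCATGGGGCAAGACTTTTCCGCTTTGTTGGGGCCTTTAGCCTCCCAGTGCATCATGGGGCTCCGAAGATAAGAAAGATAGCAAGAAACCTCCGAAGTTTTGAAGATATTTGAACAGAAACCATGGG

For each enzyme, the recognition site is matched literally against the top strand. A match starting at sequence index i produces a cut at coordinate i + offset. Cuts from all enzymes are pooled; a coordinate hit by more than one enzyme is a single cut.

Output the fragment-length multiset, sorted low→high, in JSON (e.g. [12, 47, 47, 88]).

Site scan:
  KluV (AAGA, off=2): starts [18, 73, 78, 82, 90, 110] → cuts [20, 75, 80, 84, 92, 112]
  LmaX (TGGGG, off=1): starts [12, 36, 63, 131] → cuts [13, 37, 64, 132]
  IvoIV (CTCC, off=2): starts [2, 49, 68, 97] → cuts [4, 51, 70, 99]
  OquI (CAGTGCA, off=5): starts [5, 53] → cuts [10, 58]
  QalIX (ATTTGAAC, off=0): starts [115] → cuts [115]

All cut coordinates (distinct, sorted): [4, 10, 13, 20, 37, 51, 58, 64, 70, 75, 80, 84, 92, 99, 112, 115, 132]

Fragments:
  4→10: 6 bp
  10→13: 3 bp
  13→20: 7 bp
  20→37: 17 bp
  37→51: 14 bp
  51→58: 7 bp
  58→64: 6 bp
  64→70: 6 bp
  70→75: 5 bp
  75→80: 5 bp
  80→84: 4 bp
  84→92: 8 bp
  92→99: 7 bp
  99→112: 13 bp
  112→115: 3 bp
  115→132: 17 bp
  132→4 (wrap): 135-132+4 = 7 bp

[3,3,4,5,5,6,6,6,7,7,7,7,8,13,14,17,17]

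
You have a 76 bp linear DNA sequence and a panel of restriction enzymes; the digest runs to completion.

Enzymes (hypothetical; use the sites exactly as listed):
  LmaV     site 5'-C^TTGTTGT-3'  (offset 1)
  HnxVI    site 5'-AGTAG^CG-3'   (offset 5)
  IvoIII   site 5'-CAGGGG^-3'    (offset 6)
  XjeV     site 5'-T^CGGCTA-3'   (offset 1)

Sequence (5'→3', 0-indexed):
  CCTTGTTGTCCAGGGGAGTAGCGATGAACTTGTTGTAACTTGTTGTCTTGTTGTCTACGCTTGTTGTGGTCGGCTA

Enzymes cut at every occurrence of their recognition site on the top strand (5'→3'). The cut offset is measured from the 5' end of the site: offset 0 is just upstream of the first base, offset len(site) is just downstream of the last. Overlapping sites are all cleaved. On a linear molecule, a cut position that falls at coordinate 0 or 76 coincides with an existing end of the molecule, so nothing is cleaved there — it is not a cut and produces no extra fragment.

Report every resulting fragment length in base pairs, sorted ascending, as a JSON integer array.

[2,5,6,8,8,10,10,13,14]

Site scan:
  LmaV (CTTGTTGT, off=1): starts [1, 28, 38, 46, 59] → cuts [2, 29, 39, 47, 60]
  HnxVI (AGTAGCG, off=5): starts [16] → cuts [21]
  IvoIII (CAGGGG, off=6): starts [10] → cuts [16]
  XjeV (TCGGCTA, off=1): starts [69] → cuts [70]

All cut coordinates (distinct, sorted): [2, 16, 21, 29, 39, 47, 60, 70]

Fragments:
  [0,2): 2 bp
  [2,16): 14 bp
  [16,21): 5 bp
  [21,29): 8 bp
  [29,39): 10 bp
  [39,47): 8 bp
  [47,60): 13 bp
  [60,70): 10 bp
  [70,76): 6 bp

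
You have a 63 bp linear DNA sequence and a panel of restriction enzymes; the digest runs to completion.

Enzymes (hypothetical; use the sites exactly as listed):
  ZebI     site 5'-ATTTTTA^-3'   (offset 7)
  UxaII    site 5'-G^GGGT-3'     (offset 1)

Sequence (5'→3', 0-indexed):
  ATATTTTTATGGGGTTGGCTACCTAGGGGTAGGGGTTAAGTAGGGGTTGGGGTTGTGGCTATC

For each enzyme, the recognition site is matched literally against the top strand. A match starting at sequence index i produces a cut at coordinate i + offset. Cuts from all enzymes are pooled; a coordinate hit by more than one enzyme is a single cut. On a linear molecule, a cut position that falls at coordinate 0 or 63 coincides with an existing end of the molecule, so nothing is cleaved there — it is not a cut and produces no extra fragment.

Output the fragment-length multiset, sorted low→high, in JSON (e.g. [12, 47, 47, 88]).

Per-enzyme occurrences:
  ZebI ATTTTTA/7: at [2] ⇒ [9]
  UxaII GGGGT/1: at [10, 25, 31, 42, 48] ⇒ [11, 26, 32, 43, 49]

Pooled cuts: [9, 11, 26, 32, 43, 49]

Fragments:
  [0,9): 9 bp
  [9,11): 2 bp
  [11,26): 15 bp
  [26,32): 6 bp
  [32,43): 11 bp
  [43,49): 6 bp
  [49,63): 14 bp

[2,6,6,9,11,14,15]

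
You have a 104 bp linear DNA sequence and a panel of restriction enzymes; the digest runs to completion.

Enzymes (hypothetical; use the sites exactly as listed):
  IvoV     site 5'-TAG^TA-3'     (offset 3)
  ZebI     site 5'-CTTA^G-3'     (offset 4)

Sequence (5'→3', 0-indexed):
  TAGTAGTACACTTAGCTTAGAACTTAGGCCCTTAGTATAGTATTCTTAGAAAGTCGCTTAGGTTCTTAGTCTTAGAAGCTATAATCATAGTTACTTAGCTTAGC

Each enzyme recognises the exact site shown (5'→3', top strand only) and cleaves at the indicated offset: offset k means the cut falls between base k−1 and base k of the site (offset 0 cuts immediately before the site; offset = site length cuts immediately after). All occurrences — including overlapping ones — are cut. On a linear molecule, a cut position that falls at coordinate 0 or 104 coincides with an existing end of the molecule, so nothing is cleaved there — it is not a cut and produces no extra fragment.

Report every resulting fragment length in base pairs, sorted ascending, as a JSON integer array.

[1,2,3,3,5,5,5,6,7,8,8,8,8,12,23]

Site scan:
  IvoV TAGTA/3: at [0, 3, 32, 37] ⇒ [3, 6, 35, 40]
  ZebI CTTAG/4: at [10, 15, 22, 30, 44, 56, 64, 70, 93, 98] ⇒ [14, 19, 26, 34, 48, 60, 68, 74, 97, 102]

All cut coordinates (distinct, sorted): [3, 6, 14, 19, 26, 34, 35, 40, 48, 60, 68, 74, 97, 102]

Fragment lengths:
  [0,3): 3 bp
  [3,6): 3 bp
  [6,14): 8 bp
  [14,19): 5 bp
  [19,26): 7 bp
  [26,34): 8 bp
  [34,35): 1 bp
  [35,40): 5 bp
  [40,48): 8 bp
  [48,60): 12 bp
  [60,68): 8 bp
  [68,74): 6 bp
  [74,97): 23 bp
  [97,102): 5 bp
  [102,104): 2 bp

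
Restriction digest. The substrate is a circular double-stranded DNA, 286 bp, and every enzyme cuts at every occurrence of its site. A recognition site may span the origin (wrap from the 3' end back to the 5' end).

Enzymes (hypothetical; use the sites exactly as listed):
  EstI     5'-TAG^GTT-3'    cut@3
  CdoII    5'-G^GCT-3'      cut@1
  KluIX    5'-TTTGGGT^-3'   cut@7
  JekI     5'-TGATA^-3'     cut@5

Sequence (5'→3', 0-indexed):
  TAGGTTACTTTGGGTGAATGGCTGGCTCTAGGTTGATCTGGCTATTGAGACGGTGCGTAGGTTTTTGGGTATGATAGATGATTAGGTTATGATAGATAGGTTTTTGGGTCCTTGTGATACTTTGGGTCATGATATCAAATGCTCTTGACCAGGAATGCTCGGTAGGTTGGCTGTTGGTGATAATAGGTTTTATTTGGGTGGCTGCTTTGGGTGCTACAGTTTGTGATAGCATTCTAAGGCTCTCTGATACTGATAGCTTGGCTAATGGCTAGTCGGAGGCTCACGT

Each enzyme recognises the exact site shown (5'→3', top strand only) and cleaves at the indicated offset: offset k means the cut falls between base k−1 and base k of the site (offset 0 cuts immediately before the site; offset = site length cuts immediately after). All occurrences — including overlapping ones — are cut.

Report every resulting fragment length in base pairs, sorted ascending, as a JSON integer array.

Site scan:
  EstI TAGGTT/3: at [0, 28, 57, 82, 96, 162, 183] ⇒ [3, 31, 60, 85, 99, 165, 186]
  CdoII GGCT/1: at [19, 23, 39, 168, 199, 237, 259, 266, 277] ⇒ [20, 24, 40, 169, 200, 238, 260, 267, 278]
  KluIX TTTGGGT/7: at [8, 63, 102, 120, 192, 205] ⇒ [15, 70, 109, 127, 199, 212]
  JekI TGATA/5: at [71, 89, 114, 129, 177, 223, 244, 250] ⇒ [76, 94, 119, 134, 182, 228, 249, 255]

All cut coordinates (distinct, sorted): [3, 15, 20, 24, 31, 40, 60, 70, 76, 85, 94, 99, 109, 119, 127, 134, 165, 169, 182, 186, 199, 200, 212, 228, 238, 249, 255, 260, 267, 278]

Fragments:
  3→15: 12 bp
  15→20: 5 bp
  20→24: 4 bp
  24→31: 7 bp
  31→40: 9 bp
  40→60: 20 bp
  60→70: 10 bp
  70→76: 6 bp
  76→85: 9 bp
  85→94: 9 bp
  94→99: 5 bp
  99→109: 10 bp
  109→119: 10 bp
  119→127: 8 bp
  127→134: 7 bp
  134→165: 31 bp
  165→169: 4 bp
  169→182: 13 bp
  182→186: 4 bp
  186→199: 13 bp
  199→200: 1 bp
  200→212: 12 bp
  212→228: 16 bp
  228→238: 10 bp
  238→249: 11 bp
  249→255: 6 bp
  255→260: 5 bp
  260→267: 7 bp
  267→278: 11 bp
  278→3 (wrap): 286-278+3 = 11 bp

[1,4,4,4,5,5,5,6,6,7,7,7,8,9,9,9,10,10,10,10,11,11,11,12,12,13,13,16,20,31]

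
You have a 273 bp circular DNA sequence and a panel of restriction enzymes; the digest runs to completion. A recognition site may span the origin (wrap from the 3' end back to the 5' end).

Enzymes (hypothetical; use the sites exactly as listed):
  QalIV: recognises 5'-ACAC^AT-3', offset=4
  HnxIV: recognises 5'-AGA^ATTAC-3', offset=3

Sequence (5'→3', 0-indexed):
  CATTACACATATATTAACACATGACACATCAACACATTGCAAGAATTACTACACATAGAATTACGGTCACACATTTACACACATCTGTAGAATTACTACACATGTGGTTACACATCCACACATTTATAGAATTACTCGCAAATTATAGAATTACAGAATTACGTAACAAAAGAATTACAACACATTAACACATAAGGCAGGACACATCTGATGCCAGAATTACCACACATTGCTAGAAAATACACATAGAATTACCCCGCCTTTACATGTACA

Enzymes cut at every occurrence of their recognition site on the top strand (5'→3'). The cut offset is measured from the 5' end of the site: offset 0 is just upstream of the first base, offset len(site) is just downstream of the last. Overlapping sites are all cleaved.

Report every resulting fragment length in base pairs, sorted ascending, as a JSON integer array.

[5,5,7,7,8,8,8,8,9,9,9,10,10,10,10,10,12,12,13,13,14,16,17,19,24]

Site scan:
  QalIV (ACACAT, off=4): starts [4, 16, 23, 31, 50, 68, 78, 97, 109, 117, 179, 187, 201, 224, 241, 270] → cuts [1, 8, 20, 27, 35, 54, 72, 82, 101, 113, 121, 183, 191, 205, 228, 245]
  HnxIV (AGAATTAC, off=3): starts [41, 56, 88, 127, 146, 154, 170, 215, 247] → cuts [44, 59, 91, 130, 149, 157, 173, 218, 250]

All cut coordinates (distinct, sorted): [1, 8, 20, 27, 35, 44, 54, 59, 72, 82, 91, 101, 113, 121, 130, 149, 157, 173, 183, 191, 205, 218, 228, 245, 250]

Fragments:
  1→8: 7 bp
  8→20: 12 bp
  20→27: 7 bp
  27→35: 8 bp
  35→44: 9 bp
  44→54: 10 bp
  54→59: 5 bp
  59→72: 13 bp
  72→82: 10 bp
  82→91: 9 bp
  91→101: 10 bp
  101→113: 12 bp
  113→121: 8 bp
  121→130: 9 bp
  130→149: 19 bp
  149→157: 8 bp
  157→173: 16 bp
  173→183: 10 bp
  183→191: 8 bp
  191→205: 14 bp
  205→218: 13 bp
  218→228: 10 bp
  228→245: 17 bp
  245→250: 5 bp
  250→1 (wrap): 273-250+1 = 24 bp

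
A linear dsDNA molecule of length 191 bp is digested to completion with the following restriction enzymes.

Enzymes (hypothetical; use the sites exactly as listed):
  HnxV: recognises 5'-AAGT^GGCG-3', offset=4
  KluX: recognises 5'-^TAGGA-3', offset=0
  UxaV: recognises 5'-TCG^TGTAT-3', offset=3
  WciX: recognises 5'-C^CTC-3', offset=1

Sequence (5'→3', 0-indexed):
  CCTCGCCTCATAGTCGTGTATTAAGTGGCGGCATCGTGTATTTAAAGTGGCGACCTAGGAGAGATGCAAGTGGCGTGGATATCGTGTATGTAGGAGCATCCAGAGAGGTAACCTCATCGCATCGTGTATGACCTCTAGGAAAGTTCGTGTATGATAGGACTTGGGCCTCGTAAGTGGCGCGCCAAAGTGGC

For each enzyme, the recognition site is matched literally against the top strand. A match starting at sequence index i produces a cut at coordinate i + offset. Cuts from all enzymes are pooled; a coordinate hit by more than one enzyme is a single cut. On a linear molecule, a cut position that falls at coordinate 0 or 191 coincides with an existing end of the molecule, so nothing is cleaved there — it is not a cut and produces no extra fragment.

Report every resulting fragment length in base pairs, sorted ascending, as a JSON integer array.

[1,3,5,6,7,7,8,9,10,10,10,12,12,12,12,13,16,16,22]

Per-enzyme occurrences:
  HnxV (AAGTGGCG, off=4): starts [22, 44, 67, 171] → cuts [26, 48, 71, 175]
  KluX (TAGGA, off=0): starts [55, 90, 135, 154] → cuts [55, 90, 135, 154]
  UxaV (TCGTGTAT, off=3): starts [13, 33, 81, 121, 144] → cuts [16, 36, 84, 124, 147]
  WciX (CCTC, off=1): starts [0, 5, 111, 131, 165] → cuts [1, 6, 112, 132, 166]

Pooled cuts: [1, 6, 16, 26, 36, 48, 55, 71, 84, 90, 112, 124, 132, 135, 147, 154, 166, 175]

Fragments:
  [0,1): 1 bp
  [1,6): 5 bp
  [6,16): 10 bp
  [16,26): 10 bp
  [26,36): 10 bp
  [36,48): 12 bp
  [48,55): 7 bp
  [55,71): 16 bp
  [71,84): 13 bp
  [84,90): 6 bp
  [90,112): 22 bp
  [112,124): 12 bp
  [124,132): 8 bp
  [132,135): 3 bp
  [135,147): 12 bp
  [147,154): 7 bp
  [154,166): 12 bp
  [166,175): 9 bp
  [175,191): 16 bp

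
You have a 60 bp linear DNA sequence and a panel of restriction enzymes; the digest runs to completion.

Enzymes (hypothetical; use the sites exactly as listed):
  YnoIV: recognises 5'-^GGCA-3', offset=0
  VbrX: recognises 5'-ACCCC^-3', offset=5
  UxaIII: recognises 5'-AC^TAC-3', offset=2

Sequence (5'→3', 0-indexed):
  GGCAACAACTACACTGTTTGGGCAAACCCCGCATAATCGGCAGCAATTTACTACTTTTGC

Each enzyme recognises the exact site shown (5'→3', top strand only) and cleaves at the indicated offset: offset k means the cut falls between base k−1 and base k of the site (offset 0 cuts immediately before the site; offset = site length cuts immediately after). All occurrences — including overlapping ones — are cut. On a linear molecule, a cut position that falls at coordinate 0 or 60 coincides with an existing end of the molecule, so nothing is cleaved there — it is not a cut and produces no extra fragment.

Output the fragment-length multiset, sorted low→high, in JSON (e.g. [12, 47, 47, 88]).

[8,9,9,10,11,13]

Per-enzyme occurrences:
  YnoIV (GGCA, off=0): starts [0, 20, 38] → cuts [20, 38] (position 0 is a terminus of the linear molecule — no cut)
  VbrX (ACCCC, off=5): starts [25] → cuts [30]
  UxaIII (ACTAC, off=2): starts [7, 49] → cuts [9, 51]

All cut coordinates (distinct, sorted): [9, 20, 30, 38, 51]

Fragment lengths:
  [0,9): 9 bp
  [9,20): 11 bp
  [20,30): 10 bp
  [30,38): 8 bp
  [38,51): 13 bp
  [51,60): 9 bp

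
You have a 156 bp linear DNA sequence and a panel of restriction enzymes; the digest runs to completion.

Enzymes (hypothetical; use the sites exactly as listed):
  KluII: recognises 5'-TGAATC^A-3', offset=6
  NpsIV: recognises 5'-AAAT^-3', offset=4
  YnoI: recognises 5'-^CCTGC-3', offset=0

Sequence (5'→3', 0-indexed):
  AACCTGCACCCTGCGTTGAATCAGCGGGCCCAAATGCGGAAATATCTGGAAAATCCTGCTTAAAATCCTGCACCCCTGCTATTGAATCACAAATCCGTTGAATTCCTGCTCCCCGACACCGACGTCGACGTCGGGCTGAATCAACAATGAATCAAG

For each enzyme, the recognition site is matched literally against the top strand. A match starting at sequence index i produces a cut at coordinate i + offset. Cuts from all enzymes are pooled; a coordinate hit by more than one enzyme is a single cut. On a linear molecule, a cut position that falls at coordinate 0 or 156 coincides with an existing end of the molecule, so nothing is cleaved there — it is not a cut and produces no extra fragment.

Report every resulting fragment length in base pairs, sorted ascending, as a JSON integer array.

[2,3,6,7,8,8,10,11,11,12,13,13,14,38]

Site scan:
  KluII (TGAATCA, off=6): starts [16, 82, 136, 147] → cuts [22, 88, 142, 153]
  NpsIV (AAAT, off=4): starts [31, 39, 50, 62, 90] → cuts [35, 43, 54, 66, 94]
  YnoI (CCTGC, off=0): starts [2, 9, 54, 66, 74, 104] → cuts [2, 9, 54, 66, 74, 104]

All cut coordinates (distinct, sorted): [2, 9, 22, 35, 43, 54, 66, 74, 88, 94, 104, 142, 153]

Fragments:
  [0,2): 2 bp
  [2,9): 7 bp
  [9,22): 13 bp
  [22,35): 13 bp
  [35,43): 8 bp
  [43,54): 11 bp
  [54,66): 12 bp
  [66,74): 8 bp
  [74,88): 14 bp
  [88,94): 6 bp
  [94,104): 10 bp
  [104,142): 38 bp
  [142,153): 11 bp
  [153,156): 3 bp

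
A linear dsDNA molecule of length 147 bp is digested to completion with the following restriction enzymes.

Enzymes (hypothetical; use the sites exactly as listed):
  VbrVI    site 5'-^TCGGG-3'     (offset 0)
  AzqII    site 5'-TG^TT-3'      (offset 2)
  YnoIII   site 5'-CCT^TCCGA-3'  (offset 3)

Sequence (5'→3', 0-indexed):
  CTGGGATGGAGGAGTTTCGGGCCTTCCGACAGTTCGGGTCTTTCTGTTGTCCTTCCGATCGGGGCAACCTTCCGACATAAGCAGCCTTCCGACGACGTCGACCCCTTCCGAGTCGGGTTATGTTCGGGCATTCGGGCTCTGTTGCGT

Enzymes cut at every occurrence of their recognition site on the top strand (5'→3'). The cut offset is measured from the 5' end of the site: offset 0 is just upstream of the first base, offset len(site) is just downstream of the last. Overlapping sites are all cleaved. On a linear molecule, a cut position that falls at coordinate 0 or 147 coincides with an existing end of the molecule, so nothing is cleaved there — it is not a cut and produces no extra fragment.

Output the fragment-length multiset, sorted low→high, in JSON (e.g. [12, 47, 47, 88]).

[1,5,6,6,7,8,8,9,10,10,12,13,16,17,19]

Site scan:
  VbrVI (TCGGG, off=0): starts [16, 33, 58, 112, 123, 131] → cuts [16, 33, 58, 112, 123, 131]
  AzqII (TGTT, off=2): starts [44, 120, 139] → cuts [46, 122, 141]
  YnoIII (CCTTCCGA, off=3): starts [21, 50, 67, 84, 103] → cuts [24, 53, 70, 87, 106]

Pooled cuts: [16, 24, 33, 46, 53, 58, 70, 87, 106, 112, 122, 123, 131, 141]

Fragments:
  [0,16): 16 bp
  [16,24): 8 bp
  [24,33): 9 bp
  [33,46): 13 bp
  [46,53): 7 bp
  [53,58): 5 bp
  [58,70): 12 bp
  [70,87): 17 bp
  [87,106): 19 bp
  [106,112): 6 bp
  [112,122): 10 bp
  [122,123): 1 bp
  [123,131): 8 bp
  [131,141): 10 bp
  [141,147): 6 bp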